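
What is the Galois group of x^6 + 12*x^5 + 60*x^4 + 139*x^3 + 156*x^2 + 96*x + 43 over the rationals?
The polynomial f is an irreducible sextic over Q, so G = Gal(f/Q) is one of the 16 transitive subgroups 6T1, ..., 6T16 of S_6. The discriminant of f is -2573642648187, which is not a perfect square, so G is not contained in A_6. The transitive groups of degree 6 not contained in A_6 are: C_6 (6T1, order 6), S_3 (6T2, order 6), D_6 (6T3, order 12), C_3 x S_3 (6T5, order 18), A_4 x C_2 (6T6, order 24), S_4 (6T8, order 24), S_3 x S_3 (6T9, order 36), S_4 x C_2 (6T11, order 48), (S_3 x S_3) : C_2 (6T13, order 72), PGL(2,5) (6T14, order 120), S_6 (6T16, order 720). By Dedekind's theorem, for a prime p not dividing disc(f) the degrees of the irreducible factors of f mod p form the cycle type of an element of G. Factoring f modulo the 26 such primes p <= 127 (skipping 3, 13, 17, 41, 43, which divide the discriminant), each new pattern first appears at: mod 2: f = (x^6 + x^3 + 1), pattern 6; mod 7: f = (x + 4)(x^2 + 5x + 2)(x^3 + 3x^2 + 4x + 1), pattern 3+2+1; mod 11: f = (x^2 + 2x + 2)(x^4 + 10x^3 + 5x^2 + 10x + 5), pattern 4+2; mod 31: f = (x + 10)(x + 29)(x^2 + 17x + 5)(x^2 + 18x + 16), pattern 2+2+1+1; mod 61: f = (x + 4)(x + 14)(x + 31)(x + 56)(x^2 + 29x + 1), pattern 2+1+1+1+1; mod 97: f = (x + 26)(x + 37)(x + 92)(x^3 + 51x^2 + 44x + 52), pattern 3+1+1+1; mod 113: f = (x^2 + 50x + 66)(x^2 + 79x + 5)(x^2 + 109x + 58), pattern 2+2+2; mod 127: f = (x^3 + 55x^2 + 26x + 115)(x^3 + 84x^2 + 113x + 7), pattern 3+3. No other pattern occurs in this range, so the set of observed cycle types is {6, 3+2+1, 4+2, 2+2+1+1, 2+1+1+1+1, 3+1+1+1, 2+2+2, 3+3}. The candidates containing elements of all these cycle types are (S_3 x S_3) : C_2 (6T13) of order 72, S_6 (6T16) of order 720; the others are excluded. The observed types are precisely the cycle types that occur in (S_3 x S_3) : C_2 (6T13) (apart from the identity). Each of the other remaining candidates has further cycle types, and by the Chebotarev density theorem the matching factorization patterns would occur for a proportion of primes equal to their share of the group: S_6 (6T16) additionally contains elements of type 5+1, 4+1+1 (234 of its 720 elements, about 32% of primes). None of the 26 primes tested shows any such pattern (for each of these groups the chance of that is below 10^-4), which rules them out. Hence G = (S_3 x S_3) : C_2 (6T13), of order 72.

6T13: (S_3 x S_3) : C_2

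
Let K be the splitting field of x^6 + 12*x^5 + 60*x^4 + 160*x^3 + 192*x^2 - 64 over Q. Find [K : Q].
The degree of the splitting field over Q equals the order of the Galois group, so first determine the group. The polynomial f is an irreducible sextic over Q, so G = Gal(f/Q) is one of the 16 transitive subgroups 6T1, ..., 6T16 of S_6. The discriminant of f is -450868486864896, which is not a perfect square, so G is not contained in A_6. The transitive groups of degree 6 not contained in A_6 are: C_6 (6T1, order 6), S_3 (6T2, order 6), D_6 (6T3, order 12), C_3 x S_3 (6T5, order 18), A_4 x C_2 (6T6, order 24), S_4 (6T8, order 24), S_3 x S_3 (6T9, order 36), S_4 x C_2 (6T11, order 48), (S_3 x S_3) : C_2 (6T13, order 72), PGL(2,5) (6T14, order 120), S_6 (6T16, order 720). By Dedekind's theorem, for a prime p not dividing disc(f) the degrees of the irreducible factors of f mod p form the cycle type of an element of G. Factoring f modulo the 33 such primes p <= 149 (skipping 2, 3, which divide the discriminant), each new pattern first appears at: mod 5: f = (x^3 + x + 4)(x^3 + 2x^2 + 4x + 4), pattern 3+3; mod 7: f = (x^6 + 5x^5 + 4x^4 + 6x^3 + 3x^2 + 6), pattern 6; mod 17: f = (x + 1)(x + 3)(x^2 + 4x + 10)(x^2 + 4x + 16), pattern 2+2+1+1; mod 19: f = (x + 5)(x + 8)(x + 15)(x + 18)(x^2 + 4x + 11), pattern 2+1+1+1+1; mod 71: f = (x^2 + 4x + 33)(x^2 + 4x + 53)(x^2 + 4x + 68), pattern 2+2+2. No other pattern occurs in this range, so the set of observed cycle types is {3+3, 6, 2+2+1+1, 2+1+1+1+1, 2+2+2}. The candidates containing elements of all these cycle types are A_4 x C_2 (6T6) of order 24, S_4 x C_2 (6T11) of order 48, (S_3 x S_3) : C_2 (6T13) of order 72, S_6 (6T16) of order 720; the others are excluded. The observed types are precisely the cycle types that occur in A_4 x C_2 (6T6) (apart from the identity). Each of the other remaining candidates has further cycle types, and by the Chebotarev density theorem the matching factorization patterns would occur for a proportion of primes equal to their share of the group: S_4 x C_2 (6T11) additionally contains elements of type 4+2, 4+1+1 (12 of its 48 elements, about 25% of primes); (S_3 x S_3) : C_2 (6T13) additionally contains elements of type 4+2, 3+2+1, 3+1+1+1 (34 of its 72 elements, about 47% of primes); S_6 (6T16) additionally contains elements of type 5+1, 4+2, 4+1+1, 3+2+1, 3+1+1+1 (484 of its 720 elements, about 67% of primes). None of the 33 primes tested shows any such pattern (for each of these groups the chance of that is below 10^-4), which rules them out. Hence G = A_4 x C_2 (6T6), of order 24. The Galois group A_4 x C_2 (6T6) has order 24, so the splitting field has degree 24 over Q.

24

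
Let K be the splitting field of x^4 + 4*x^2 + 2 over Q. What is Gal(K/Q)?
C_4 (also written C4)

The polynomial is an irreducible quartic over Q and its discriminant is 2048, which is not a perfect square, so the Galois group is not contained in A_4. The resolvent cubic y^3 - 4*y^2 - 8*y + 32 has exactly one rational root, so the Galois group is C_4 or D_4. The quartic becomes reducible over Q(sqrt(disc)), so the group is C_4.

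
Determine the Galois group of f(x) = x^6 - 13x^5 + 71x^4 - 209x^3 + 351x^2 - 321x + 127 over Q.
C_6 (also written C6)

The polynomial f is an irreducible sextic over Q, so G = Gal(f/Q) is one of the 16 transitive subgroups 6T1, ..., 6T16 of S_6. The discriminant of f is -16807, which is not a perfect square, so G is not contained in A_6. The transitive groups of degree 6 not contained in A_6 are: C_6 (6T1, order 6), S_3 (6T2, order 6), D_6 (6T3, order 12), C_3 x S_3 (6T5, order 18), A_4 x C_2 (6T6, order 24), S_4 (6T8, order 24), S_3 x S_3 (6T9, order 36), S_4 x C_2 (6T11, order 48), (S_3 x S_3) : C_2 (6T13, order 72), PGL(2,5) (6T14, order 120), S_6 (6T16, order 720). By Dedekind's theorem, for a prime p not dividing disc(f) the degrees of the irreducible factors of f mod p form the cycle type of an element of G. Factoring f modulo the 37 such primes p <= 163 (skipping 7, which divides the discriminant), each new pattern first appears at: mod 2: f = (x^3 + x + 1)(x^3 + x^2 + 1), pattern 3+3; mod 3: f = (x^6 + 2x^5 + 2x^4 + x^3 + 1), pattern 6; mod 13: f = (x^2 + 3x + 4)(x^2 + 4x + 2)(x^2 + 6x + 11), pattern 2+2+2; mod 29: f = (x + 5)(x + 14)(x + 18)(x + 21)(x + 22)(x + 23), pattern 1+1+1+1+1+1. No other pattern occurs in this range, so the set of observed cycle types is {3+3, 6, 2+2+2, 1+1+1+1+1+1}. The candidates containing elements of all these cycle types are C_6 (6T1) of order 6, D_6 (6T3) of order 12, C_3 x S_3 (6T5) of order 18, A_4 x C_2 (6T6) of order 24, S_3 x S_3 (6T9) of order 36, S_4 x C_2 (6T11) of order 48, (S_3 x S_3) : C_2 (6T13) of order 72, PGL(2,5) (6T14) of order 120, S_6 (6T16) of order 720; the others are excluded. The observed types are precisely the cycle types that occur in C_6 (6T1). Each of the other remaining candidates has further cycle types, and by the Chebotarev density theorem the matching factorization patterns would occur for a proportion of primes equal to their share of the group: D_6 (6T3) additionally contains elements of type 2+2+1+1 (3 of its 12 elements, about 25% of primes); C_3 x S_3 (6T5) additionally contains elements of type 3+1+1+1 (4 of its 18 elements, about 22% of primes); A_4 x C_2 (6T6) additionally contains elements of type 2+2+1+1, 2+1+1+1+1 (6 of its 24 elements, about 25% of primes); S_3 x S_3 (6T9) additionally contains elements of type 3+1+1+1, 2+2+1+1 (13 of its 36 elements, about 36% of primes); S_4 x C_2 (6T11) additionally contains elements of type 4+2, 4+1+1, 2+2+1+1, 2+1+1+1+1 (24 of its 48 elements, about 50% of primes); (S_3 x S_3) : C_2 (6T13) additionally contains elements of type 4+2, 3+2+1, 3+1+1+1, 2+2+1+1, 2+1+1+1+1 (49 of its 72 elements, about 68% of primes); PGL(2,5) (6T14) additionally contains elements of type 5+1, 4+1+1, 2+2+1+1 (69 of its 120 elements, about 58% of primes); S_6 (6T16) additionally contains elements of type 5+1, 4+2, 4+1+1, 3+2+1, 3+1+1+1, 2+2+1+1, 2+1+1+1+1 (544 of its 720 elements, about 76% of primes). None of the 37 primes tested shows any such pattern (for each of these groups the chance of that is below 10^-4), which rules them out. Hence G = C_6 (6T1), of order 6.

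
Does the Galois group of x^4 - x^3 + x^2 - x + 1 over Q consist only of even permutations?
The polynomial is irreducible of degree 4 over Q. Its discriminant is 125, which is not a perfect square. A Galois group lies in the alternating group exactly when the discriminant is a square in Q, so the Galois group (C_4) is not contained in A_4.

No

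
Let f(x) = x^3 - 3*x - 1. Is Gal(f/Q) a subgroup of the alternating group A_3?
The polynomial is irreducible of degree 3 over Q. Its discriminant is 81 = 9^2, a perfect square. A Galois group lies in the alternating group exactly when the discriminant is a square in Q, so the Galois group (C_3) is contained in A_3.

Yes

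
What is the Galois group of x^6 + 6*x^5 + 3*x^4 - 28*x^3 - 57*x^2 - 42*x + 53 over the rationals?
The polynomial f is an irreducible sextic over Q, so G = Gal(f/Q) is one of the 16 transitive subgroups 6T1, ..., 6T16 of S_6. The discriminant of f is -450868486864896, which is not a perfect square, so G is not contained in A_6. The transitive groups of degree 6 not contained in A_6 are: C_6 (6T1, order 6), S_3 (6T2, order 6), D_6 (6T3, order 12), C_3 x S_3 (6T5, order 18), A_4 x C_2 (6T6, order 24), S_4 (6T8, order 24), S_3 x S_3 (6T9, order 36), S_4 x C_2 (6T11, order 48), (S_3 x S_3) : C_2 (6T13, order 72), PGL(2,5) (6T14, order 120), S_6 (6T16, order 720). By Dedekind's theorem, for a prime p not dividing disc(f) the degrees of the irreducible factors of f mod p form the cycle type of an element of G. Factoring f modulo the 33 such primes p <= 149 (skipping 2, 3, which divide the discriminant), each new pattern first appears at: mod 5: f = (x^3 + 3x + 3)(x^3 + x^2 + 1), pattern 3+3; mod 7: f = (x^6 + 6x^5 + 3x^4 + 6x^2 + 4), pattern 6; mod 17: f = (x + 5)(x + 14)(x^2 + 2x + 8)(x^2 + 2x + 15), pattern 2+2+1+1; mod 19: f = (x + 6)(x + 8)(x + 13)(x + 15)(x^2 + 2x + 6), pattern 2+1+1+1+1; mod 71: f = (x^2 + 2x + 4)(x^2 + 2x + 19)(x^2 + 2x + 39), pattern 2+2+2. No other pattern occurs in this range, so the set of observed cycle types is {3+3, 6, 2+2+1+1, 2+1+1+1+1, 2+2+2}. The candidates containing elements of all these cycle types are A_4 x C_2 (6T6) of order 24, S_4 x C_2 (6T11) of order 48, (S_3 x S_3) : C_2 (6T13) of order 72, S_6 (6T16) of order 720; the others are excluded. The observed types are precisely the cycle types that occur in A_4 x C_2 (6T6) (apart from the identity). Each of the other remaining candidates has further cycle types, and by the Chebotarev density theorem the matching factorization patterns would occur for a proportion of primes equal to their share of the group: S_4 x C_2 (6T11) additionally contains elements of type 4+2, 4+1+1 (12 of its 48 elements, about 25% of primes); (S_3 x S_3) : C_2 (6T13) additionally contains elements of type 4+2, 3+2+1, 3+1+1+1 (34 of its 72 elements, about 47% of primes); S_6 (6T16) additionally contains elements of type 5+1, 4+2, 4+1+1, 3+2+1, 3+1+1+1 (484 of its 720 elements, about 67% of primes). None of the 33 primes tested shows any such pattern (for each of these groups the chance of that is below 10^-4), which rules them out. Hence G = A_4 x C_2 (6T6), of order 24.

A_4 x C_2 (also written A4xC2)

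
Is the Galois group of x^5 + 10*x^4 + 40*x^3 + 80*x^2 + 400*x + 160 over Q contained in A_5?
The polynomial is irreducible of degree 5 over Q. Its discriminant is 1073741824000000 = 32768000^2, a perfect square. A Galois group lies in the alternating group exactly when the discriminant is a square in Q, so the Galois group (A_5) is contained in A_5.

Yes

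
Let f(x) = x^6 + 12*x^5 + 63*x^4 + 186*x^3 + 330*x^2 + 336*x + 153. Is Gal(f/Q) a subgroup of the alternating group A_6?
No

The polynomial is irreducible of degree 6 over Q. Its discriminant is -16003008, which is not a perfect square. A Galois group lies in the alternating group exactly when the discriminant is a square in Q, so the Galois group (PGL(2,5)) is not contained in A_6.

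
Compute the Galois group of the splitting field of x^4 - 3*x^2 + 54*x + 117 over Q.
The polynomial is an irreducible quartic over Q and its discriminant is 17740944 = 4212^2, a perfect square, so the Galois group is contained in A_4. The resolvent cubic y^3 + 3*y^2 - 468*y - 4320 splits completely over Q, which gives the Klein four-group V_4.

V_4, the Klein four-group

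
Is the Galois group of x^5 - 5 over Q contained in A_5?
No

The polynomial is irreducible of degree 5 over Q. Its discriminant is 1953125, which is not a perfect square. A Galois group lies in the alternating group exactly when the discriminant is a square in Q, so the Galois group (F_20) is not contained in A_5.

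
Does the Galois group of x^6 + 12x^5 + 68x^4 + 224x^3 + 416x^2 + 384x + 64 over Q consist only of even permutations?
The polynomial is irreducible of degree 6 over Q. Its discriminant is 164995463643136 = 12845056^2, a perfect square. A Galois group lies in the alternating group exactly when the discriminant is a square in Q, so the Galois group (A_4) is contained in A_6.

Yes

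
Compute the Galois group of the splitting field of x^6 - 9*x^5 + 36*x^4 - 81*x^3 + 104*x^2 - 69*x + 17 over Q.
S_4

The polynomial f is an irreducible sextic over Q, so G = Gal(f/Q) is one of the 16 transitive subgroups 6T1, ..., 6T16 of S_6. The discriminant of f is 810448, which is not a perfect square, so G is not contained in A_6. The transitive groups of degree 6 not contained in A_6 are: C_6 (6T1, order 6), S_3 (6T2, order 6), D_6 (6T3, order 12), C_3 x S_3 (6T5, order 18), A_4 x C_2 (6T6, order 24), S_4 (6T8, order 24), S_3 x S_3 (6T9, order 36), S_4 x C_2 (6T11, order 48), (S_3 x S_3) : C_2 (6T13, order 72), PGL(2,5) (6T14, order 120), S_6 (6T16, order 720). By Dedekind's theorem, for a prime p not dividing disc(f) the degrees of the irreducible factors of f mod p form the cycle type of an element of G. Factoring f modulo the 22 such primes p <= 89 (skipping 2, 37, which divide the discriminant), each new pattern first appears at: mod 3: f = (x^3 + x^2 + 2x + 1)(x^3 + 2x^2 + 2x + 2), pattern 3+3; mod 5: f = (x^2 + x + 2)(x^2 + 2x + 4)(x^2 + 3x + 4), pattern 2+2+2; mod 17: f = (x)(x + 14)(x^4 + 11x^3 + x^2 + 7x + 6), pattern 4+1+1; mod 67: f = (x + 3)(x + 61)(x^2 + 64x + 42)(x^2 + 64x + 52), pattern 2+2+1+1. No other pattern occurs in this range, so the set of observed cycle types is {3+3, 2+2+2, 4+1+1, 2+2+1+1}. The candidates containing elements of all these cycle types are S_4 (6T8) of order 24, S_4 x C_2 (6T11) of order 48, PGL(2,5) (6T14) of order 120, S_6 (6T16) of order 720; the others are excluded. The observed types are precisely the cycle types that occur in S_4 (6T8) (apart from the identity). Each of the other remaining candidates has further cycle types, and by the Chebotarev density theorem the matching factorization patterns would occur for a proportion of primes equal to their share of the group: S_4 x C_2 (6T11) additionally contains elements of type 6, 4+2, 2+1+1+1+1 (17 of its 48 elements, about 35% of primes); PGL(2,5) (6T14) additionally contains elements of type 6, 5+1 (44 of its 120 elements, about 37% of primes); S_6 (6T16) additionally contains elements of type 6, 5+1, 4+2, 3+2+1, 3+1+1+1, 2+1+1+1+1 (529 of its 720 elements, about 73% of primes). None of the 22 primes tested shows any such pattern (for each of these groups the chance of that is below 10^-4), which rules them out. Hence G = S_4 (6T8), of order 24.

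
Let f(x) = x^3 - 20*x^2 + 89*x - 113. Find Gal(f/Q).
The polynomial is an irreducible cubic over Q and its discriminant is 8281 = 91^2, a perfect square. For an irreducible cubic, a square discriminant forces the Galois group to be A_3, the cyclic group of order 3.

C_3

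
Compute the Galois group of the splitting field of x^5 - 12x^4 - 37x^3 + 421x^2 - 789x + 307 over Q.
The polynomial f is an irreducible quintic over Q, so G = Gal(f/Q) is a transitive subgroup of S_5: one of C_5 (5T1, order 5), D_5 (5T2, order 10), F_20 (5T3, order 20), A_5 (5T4, order 60) or S_5 (5T5, order 120). The discriminant of f is 1790131784382601 = 42309949^2, a perfect square, so G is contained in A_5. The transitive groups of degree 5 contained in A_5 are: C_5 (5T1, order 5), D_5 (5T2, order 10), A_5 (5T4, order 60). By Dedekind's theorem, for a prime p not dividing disc(f) the degrees of the irreducible factors of f mod p form the cycle type of an element of G. Factoring f modulo the 14 such primes p <= 53 (skipping 11, 23, which divide the discriminant), each new pattern first appears at: mod 2: f = (x^5 + x^3 + x^2 + x + 1), pattern 5; mod 43: f = (x + 4)(x + 16)(x + 26)(x + 30)(x + 41), pattern 1+1+1+1+1. No other pattern occurs in this range, so the set of observed cycle types is {5, 1+1+1+1+1}. The candidates containing elements of all these cycle types are C_5 (5T1) of order 5, D_5 (5T2) of order 10, A_5 (5T4) of order 60; the others are excluded. The observed types are precisely the cycle types that occur in C_5 (5T1). Each of the other remaining candidates has further cycle types, and by the Chebotarev density theorem the matching factorization patterns would occur for a proportion of primes equal to their share of the group: D_5 (5T2) additionally contains elements of type 2+2+1 (5 of its 10 elements, about 50% of primes); A_5 (5T4) additionally contains elements of type 3+1+1, 2+2+1 (35 of its 60 elements, about 58% of primes). None of the 14 primes tested shows any such pattern (for each of these groups the chance of that is below 10^-4), which rules them out. Hence G = C_5 (5T1), of order 5.

C_5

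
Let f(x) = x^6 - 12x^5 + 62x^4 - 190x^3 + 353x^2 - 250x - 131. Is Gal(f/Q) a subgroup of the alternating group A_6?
The polynomial is irreducible of degree 6 over Q. Its discriminant is 94085654450176 = 9699776^2, a perfect square. A Galois group lies in the alternating group exactly when the discriminant is a square in Q, so the Galois group (S_4) is contained in A_6.

Yes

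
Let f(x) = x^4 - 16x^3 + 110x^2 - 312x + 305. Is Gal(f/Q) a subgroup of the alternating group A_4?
Yes

The polynomial is irreducible of degree 4 over Q. Its discriminant is 9834496 = 3136^2, a perfect square. A Galois group lies in the alternating group exactly when the discriminant is a square in Q, so the Galois group (A_4) is contained in A_4.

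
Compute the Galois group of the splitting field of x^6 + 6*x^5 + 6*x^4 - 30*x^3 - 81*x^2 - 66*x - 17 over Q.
A_4 x C_2

The polynomial f is an irreducible sextic over Q, so G = Gal(f/Q) is one of the 16 transitive subgroups 6T1, ..., 6T16 of S_6. The discriminant of f is -151585344, which is not a perfect square, so G is not contained in A_6. The transitive groups of degree 6 not contained in A_6 are: C_6 (6T1, order 6), S_3 (6T2, order 6), D_6 (6T3, order 12), C_3 x S_3 (6T5, order 18), A_4 x C_2 (6T6, order 24), S_4 (6T8, order 24), S_3 x S_3 (6T9, order 36), S_4 x C_2 (6T11, order 48), (S_3 x S_3) : C_2 (6T13, order 72), PGL(2,5) (6T14, order 120), S_6 (6T16, order 720). By Dedekind's theorem, for a prime p not dividing disc(f) the degrees of the irreducible factors of f mod p form the cycle type of an element of G. Factoring f modulo the 33 such primes p <= 151 (skipping 2, 3, 19, which divide the discriminant), each new pattern first appears at: mod 5: f = (x^3 + 2x^2 + 3)(x^3 + 4x^2 + 3x + 1), pattern 3+3; mod 7: f = (x^6 + 6x^5 + 6x^4 + 5x^3 + 3x^2 + 4x + 4), pattern 6; mod 17: f = (x)(x + 13)(x^2 + 11x + 4)(x^2 + 16x + 2), pattern 2+2+1+1; mod 71: f = (x^2 + 13x + 29)(x^2 + 23x + 53)(x^2 + 41x + 66), pattern 2+2+2; mod 107: f = (x + 16)(x + 44)(x + 80)(x + 92)(x^2 + 95x + 28), pattern 2+1+1+1+1. No other pattern occurs in this range, so the set of observed cycle types is {3+3, 6, 2+2+1+1, 2+2+2, 2+1+1+1+1}. The candidates containing elements of all these cycle types are A_4 x C_2 (6T6) of order 24, S_4 x C_2 (6T11) of order 48, (S_3 x S_3) : C_2 (6T13) of order 72, S_6 (6T16) of order 720; the others are excluded. The observed types are precisely the cycle types that occur in A_4 x C_2 (6T6) (apart from the identity). Each of the other remaining candidates has further cycle types, and by the Chebotarev density theorem the matching factorization patterns would occur for a proportion of primes equal to their share of the group: S_4 x C_2 (6T11) additionally contains elements of type 4+2, 4+1+1 (12 of its 48 elements, about 25% of primes); (S_3 x S_3) : C_2 (6T13) additionally contains elements of type 4+2, 3+2+1, 3+1+1+1 (34 of its 72 elements, about 47% of primes); S_6 (6T16) additionally contains elements of type 5+1, 4+2, 4+1+1, 3+2+1, 3+1+1+1 (484 of its 720 elements, about 67% of primes). None of the 33 primes tested shows any such pattern (for each of these groups the chance of that is below 10^-4), which rules them out. Hence G = A_4 x C_2 (6T6), of order 24.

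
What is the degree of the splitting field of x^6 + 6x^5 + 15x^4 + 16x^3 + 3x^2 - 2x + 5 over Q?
The degree of the splitting field over Q equals the order of the Galois group, so first determine the group. The polynomial f is an irreducible sextic over Q, so G = Gal(f/Q) is one of the 16 transitive subgroups 6T1, ..., 6T16 of S_6. The discriminant of f is -82751488, which is not a perfect square, so G is not contained in A_6. The transitive groups of degree 6 not contained in A_6 are: C_6 (6T1, order 6), S_3 (6T2, order 6), D_6 (6T3, order 12), C_3 x S_3 (6T5, order 18), A_4 x C_2 (6T6, order 24), S_4 (6T8, order 24), S_3 x S_3 (6T9, order 36), S_4 x C_2 (6T11, order 48), (S_3 x S_3) : C_2 (6T13, order 72), PGL(2,5) (6T14, order 120), S_6 (6T16, order 720). By Dedekind's theorem, for a prime p not dividing disc(f) the degrees of the irreducible factors of f mod p form the cycle type of an element of G. Factoring f modulo the 3 such primes p <= 7 (skipping 2, which divides the discriminant), each new pattern first appears at: mod 3: f = (x^6 + x^3 + x + 2), pattern 6; mod 5: f = (x)(x + 2)(x^4 + 4x^3 + 2x^2 + 2x + 4), pattern 4+1+1; mod 7: f = (x + 5)(x^2 + x + 4)(x^3 + 6x + 2), pattern 3+2+1. No other pattern occurs in this range, so the set of observed cycle types is {6, 4+1+1, 3+2+1}. Among the candidates above, the only group containing elements of all these cycle types is S_6 (6T16); every other candidate lacks at least one of them. Hence G = S_6 (6T16), of order 720. The Galois group S_6 (6T16) has order 720, so the splitting field has degree 720 over Q.

720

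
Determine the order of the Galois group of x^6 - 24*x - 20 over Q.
The degree of the splitting field over Q equals the order of the Galois group, so first determine the group. The polynomial f is an irreducible sextic over Q, so G = Gal(f/Q) is one of the 16 transitive subgroups 6T1, ..., 6T16 of S_6. The discriminant of f is 746496000000 = 864000^2, a perfect square, so G is contained in A_6. The transitive groups of degree 6 contained in A_6 are: A_4 (6T4, order 12), S_4 (6T7, order 24), (C_3 x C_3) : C_4 (6T10, order 36), PSL(2,5) (6T12, order 60), A_6 (6T15, order 360). By Dedekind's theorem, for a prime p not dividing disc(f) the degrees of the irreducible factors of f mod p form the cycle type of an element of G. Factoring f modulo the 6 such primes p <= 23 (skipping 2, 3, 5, which divide the discriminant), each new pattern first appears at: mod 7: f = (x + 4)(x^5 + 3x^4 + 2x^3 + 6x^2 + 4x + 2), pattern 5+1; mod 23: f = (x + 2)(x + 11)(x + 16)(x^3 + 17x^2 + 13x + 7), pattern 3+1+1+1. No other pattern occurs in this range, so the set of observed cycle types is {5+1, 3+1+1+1}. Among the candidates above, the only group containing elements of all these cycle types is A_6 (6T15) — each of A_4 (6T4), S_4 (6T7), (C_3 x C_3) : C_4 (6T10), PSL(2,5) (6T12) lacks at least one of them. Hence G = A_6 (6T15), of order 360. The Galois group A_6 (6T15) has order 360, so the splitting field has degree 360 over Q.

360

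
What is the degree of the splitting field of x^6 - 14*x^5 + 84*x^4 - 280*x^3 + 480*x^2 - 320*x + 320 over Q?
The degree of the splitting field over Q equals the order of the Galois group, so first determine the group. The polynomial f is an irreducible sextic over Q, so G = Gal(f/Q) is one of the 16 transitive subgroups 6T1, ..., 6T16 of S_6. The discriminant of f is 564385546240000 = 23756800^2, a perfect square, so G is contained in A_6. The transitive groups of degree 6 contained in A_6 are: A_4 (6T4, order 12), S_4 (6T7, order 24), (C_3 x C_3) : C_4 (6T10, order 36), PSL(2,5) (6T12, order 60), A_6 (6T15, order 360). By Dedekind's theorem, for a prime p not dividing disc(f) the degrees of the irreducible factors of f mod p form the cycle type of an element of G. Factoring f modulo the 19 such primes p <= 79 (skipping 2, 5, 29, which divide the discriminant), each new pattern first appears at: mod 3: f = (x^2 + 2x + 2)(x^4 + 2x^3 + x + 1), pattern 4+2; mod 11: f = (x^3 + 8x + 6)(x^3 + 8x^2 + 10x + 2), pattern 3+3; mod 19: f = (x + 12)(x + 14)(x^2 + 7x + 2)(x^2 + 10x + 10), pattern 2+2+1+1; mod 61: f = (x + 3)(x + 36)(x + 50)(x^3 + 19x^2 + 56x + 10), pattern 3+1+1+1. No other pattern occurs in this range, so the set of observed cycle types is {4+2, 3+3, 2+2+1+1, 3+1+1+1}. The candidates containing elements of all these cycle types are (C_3 x C_3) : C_4 (6T10) of order 36, A_6 (6T15) of order 360; the others are excluded. The observed types are precisely the cycle types that occur in (C_3 x C_3) : C_4 (6T10) (apart from the identity). Each of the other remaining candidates has further cycle types, and by the Chebotarev density theorem the matching factorization patterns would occur for a proportion of primes equal to their share of the group: A_6 (6T15) additionally contains elements of type 5+1 (144 of its 360 elements, about 40% of primes). None of the 19 primes tested shows any such pattern (for each of these groups the chance of that is below 10^-4), which rules them out. Hence G = (C_3 x C_3) : C_4 (6T10), of order 36. The Galois group (C_3 x C_3) : C_4 (6T10) has order 36, so the splitting field has degree 36 over Q.

36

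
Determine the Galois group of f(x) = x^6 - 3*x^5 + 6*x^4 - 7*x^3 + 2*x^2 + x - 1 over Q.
S_4 (also written S4-)

The polynomial f is an irreducible sextic over Q, so G = Gal(f/Q) is one of the 16 transitive subgroups 6T1, ..., 6T16 of S_6. The discriminant of f is 810448, which is not a perfect square, so G is not contained in A_6. The transitive groups of degree 6 not contained in A_6 are: C_6 (6T1, order 6), S_3 (6T2, order 6), D_6 (6T3, order 12), C_3 x S_3 (6T5, order 18), A_4 x C_2 (6T6, order 24), S_4 (6T8, order 24), S_3 x S_3 (6T9, order 36), S_4 x C_2 (6T11, order 48), (S_3 x S_3) : C_2 (6T13, order 72), PGL(2,5) (6T14, order 120), S_6 (6T16, order 720). By Dedekind's theorem, for a prime p not dividing disc(f) the degrees of the irreducible factors of f mod p form the cycle type of an element of G. Factoring f modulo the 22 such primes p <= 89 (skipping 2, 37, which divide the discriminant), each new pattern first appears at: mod 3: f = (x^3 + x^2 + x + 2)(x^3 + 2x^2 + 1), pattern 3+3; mod 5: f = (x^2 + 3)(x^2 + 3x + 4)(x^2 + 4x + 2), pattern 2+2+2; mod 17: f = (x + 1)(x + 15)(x^4 + 15x^3 + 6x^2 + 12x + 9), pattern 4+1+1; mod 67: f = (x + 4)(x + 62)(x^2 + 66x + 40)(x^2 + 66x + 50), pattern 2+2+1+1. No other pattern occurs in this range, so the set of observed cycle types is {3+3, 2+2+2, 4+1+1, 2+2+1+1}. The candidates containing elements of all these cycle types are S_4 (6T8) of order 24, S_4 x C_2 (6T11) of order 48, PGL(2,5) (6T14) of order 120, S_6 (6T16) of order 720; the others are excluded. The observed types are precisely the cycle types that occur in S_4 (6T8) (apart from the identity). Each of the other remaining candidates has further cycle types, and by the Chebotarev density theorem the matching factorization patterns would occur for a proportion of primes equal to their share of the group: S_4 x C_2 (6T11) additionally contains elements of type 6, 4+2, 2+1+1+1+1 (17 of its 48 elements, about 35% of primes); PGL(2,5) (6T14) additionally contains elements of type 6, 5+1 (44 of its 120 elements, about 37% of primes); S_6 (6T16) additionally contains elements of type 6, 5+1, 4+2, 3+2+1, 3+1+1+1, 2+1+1+1+1 (529 of its 720 elements, about 73% of primes). None of the 22 primes tested shows any such pattern (for each of these groups the chance of that is below 10^-4), which rules them out. Hence G = S_4 (6T8), of order 24.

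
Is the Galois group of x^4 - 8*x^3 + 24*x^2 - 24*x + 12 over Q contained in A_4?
Yes

The polynomial is irreducible of degree 4 over Q. Its discriminant is 331776 = 576^2, a perfect square. A Galois group lies in the alternating group exactly when the discriminant is a square in Q, so the Galois group (A_4) is contained in A_4.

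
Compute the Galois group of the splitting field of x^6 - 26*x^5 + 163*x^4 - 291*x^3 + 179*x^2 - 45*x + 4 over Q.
PSL(2,5) (also written A5(6))

The polynomial f is an irreducible sextic over Q, so G = Gal(f/Q) is one of the 16 transitive subgroups 6T1, ..., 6T16 of S_6. The discriminant of f is 30991489 = 5567^2, a perfect square, so G is contained in A_6. The transitive groups of degree 6 contained in A_6 are: A_4 (6T4, order 12), S_4 (6T7, order 24), (C_3 x C_3) : C_4 (6T10, order 36), PSL(2,5) (6T12, order 60), A_6 (6T15, order 360). By Dedekind's theorem, for a prime p not dividing disc(f) the degrees of the irreducible factors of f mod p form the cycle type of an element of G. Factoring f modulo the 21 such primes p <= 79 (skipping 19, which divides the discriminant), each new pattern first appears at: mod 2: f = (x)(x^5 + x^3 + x^2 + x + 1), pattern 5+1; mod 7: f = (x^3 + 4x^2 + 3x + 3)(x^3 + 5x^2 + 6), pattern 3+3; mod 61: f = (x + 46)(x + 52)(x^2 + 3x + 15)(x^2 + 56x + 41), pattern 2+2+1+1. No other pattern occurs in this range, so the set of observed cycle types is {5+1, 3+3, 2+2+1+1}. The candidates containing elements of all these cycle types are PSL(2,5) (6T12) of order 60, A_6 (6T15) of order 360; the others are excluded. The observed types are precisely the cycle types that occur in PSL(2,5) (6T12) (apart from the identity). Each of the other remaining candidates has further cycle types, and by the Chebotarev density theorem the matching factorization patterns would occur for a proportion of primes equal to their share of the group: A_6 (6T15) additionally contains elements of type 4+2, 3+1+1+1 (130 of its 360 elements, about 36% of primes). None of the 21 primes tested shows any such pattern (for each of these groups the chance of that is below 10^-4), which rules them out. Hence G = PSL(2,5) (6T12), of order 60.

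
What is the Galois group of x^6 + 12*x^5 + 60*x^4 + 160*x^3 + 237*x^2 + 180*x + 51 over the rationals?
A_4, A_4 acting on 6 points

The polynomial f is an irreducible sextic over Q, so G = Gal(f/Q) is one of the 16 transitive subgroups 6T1, ..., 6T16 of S_6. The discriminant of f is 419904 = 648^2, a perfect square, so G is contained in A_6. The transitive groups of degree 6 contained in A_6 are: A_4 (6T4, order 12), S_4 (6T7, order 24), (C_3 x C_3) : C_4 (6T10, order 36), PSL(2,5) (6T12, order 60), A_6 (6T15, order 360). By Dedekind's theorem, for a prime p not dividing disc(f) the degrees of the irreducible factors of f mod p form the cycle type of an element of G. Factoring f modulo the 33 such primes p <= 149 (skipping 2, 3, which divide the discriminant), each new pattern first appears at: mod 5: f = (x^3 + x + 4)(x^3 + 2x^2 + 4x + 4), pattern 3+3; mod 17: f = (x)(x + 4)(x^2 + 4x + 1)(x^2 + 4x + 11), pattern 2+2+1+1; mod 71: f = (x + 6)(x + 7)(x + 34)(x + 41)(x + 68)(x + 69), pattern 1+1+1+1+1+1. No other pattern occurs in this range, so the set of observed cycle types is {3+3, 2+2+1+1, 1+1+1+1+1+1}. The candidates containing elements of all these cycle types are A_4 (6T4) of order 12, S_4 (6T7) of order 24, (C_3 x C_3) : C_4 (6T10) of order 36, PSL(2,5) (6T12) of order 60, A_6 (6T15) of order 360; the others are excluded. The observed types are precisely the cycle types that occur in A_4 (6T4). Each of the other remaining candidates has further cycle types, and by the Chebotarev density theorem the matching factorization patterns would occur for a proportion of primes equal to their share of the group: S_4 (6T7) additionally contains elements of type 4+2 (6 of its 24 elements, about 25% of primes); (C_3 x C_3) : C_4 (6T10) additionally contains elements of type 4+2, 3+1+1+1 (22 of its 36 elements, about 61% of primes); PSL(2,5) (6T12) additionally contains elements of type 5+1 (24 of its 60 elements, about 40% of primes); A_6 (6T15) additionally contains elements of type 5+1, 4+2, 3+1+1+1 (274 of its 360 elements, about 76% of primes). None of the 33 primes tested shows any such pattern (for each of these groups the chance of that is below 10^-4), which rules them out. Hence G = A_4 (6T4), of order 12.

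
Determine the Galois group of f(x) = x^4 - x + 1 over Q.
S_4 (order 24)

The polynomial is an irreducible quartic over Q and its discriminant is 229, which is not a perfect square, so the Galois group is not contained in A_4. The resolvent cubic y^3 - 4*y - 1 is irreducible over Q. An irreducible resolvent with non-square discriminant gives S_4.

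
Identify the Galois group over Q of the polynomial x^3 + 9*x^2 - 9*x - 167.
S_3 (also written S3)

The polynomial is an irreducible cubic over Q and its discriminant is -13068, which is not a perfect square. For an irreducible cubic, a non-square discriminant gives Galois group S_3.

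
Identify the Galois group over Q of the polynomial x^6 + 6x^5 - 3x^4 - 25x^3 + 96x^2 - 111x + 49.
6T5: C_3 x S_3

The polynomial f is an irreducible sextic over Q, so G = Gal(f/Q) is one of the 16 transitive subgroups 6T1, ..., 6T16 of S_6. The discriminant of f is -152796047606667, which is not a perfect square, so G is not contained in A_6. The transitive groups of degree 6 not contained in A_6 are: C_6 (6T1, order 6), S_3 (6T2, order 6), D_6 (6T3, order 12), C_3 x S_3 (6T5, order 18), A_4 x C_2 (6T6, order 24), S_4 (6T8, order 24), S_3 x S_3 (6T9, order 36), S_4 x C_2 (6T11, order 48), (S_3 x S_3) : C_2 (6T13, order 72), PGL(2,5) (6T14, order 120), S_6 (6T16, order 720). By Dedekind's theorem, for a prime p not dividing disc(f) the degrees of the irreducible factors of f mod p form the cycle type of an element of G. Factoring f modulo the 33 such primes p <= 149 (skipping 3, 43, which divide the discriminant), each new pattern first appears at: mod 2: f = (x^6 + x^4 + x^3 + x + 1), pattern 6; mod 7: f = (x)(x + 1)(x + 2)(x^3 + 3x^2 + 4), pattern 3+1+1+1; mod 17: f = (x^2 + 4x + 15)(x^2 + 6x + 16)(x^2 + 13x + 16), pattern 2+2+2; mod 19: f = (x^3 + 3x^2 + x + 6)(x^3 + 3x^2 + 6x + 5), pattern 3+3; mod 73: f = (x + 3)(x + 24)(x + 35)(x + 38)(x + 54)(x + 71), pattern 1+1+1+1+1+1. No other pattern occurs in this range, so the set of observed cycle types is {6, 3+1+1+1, 2+2+2, 3+3, 1+1+1+1+1+1}. The candidates containing elements of all these cycle types are C_3 x S_3 (6T5) of order 18, S_3 x S_3 (6T9) of order 36, (S_3 x S_3) : C_2 (6T13) of order 72, S_6 (6T16) of order 720; the others are excluded. The observed types are precisely the cycle types that occur in C_3 x S_3 (6T5). Each of the other remaining candidates has further cycle types, and by the Chebotarev density theorem the matching factorization patterns would occur for a proportion of primes equal to their share of the group: S_3 x S_3 (6T9) additionally contains elements of type 2+2+1+1 (9 of its 36 elements, about 25% of primes); (S_3 x S_3) : C_2 (6T13) additionally contains elements of type 4+2, 3+2+1, 2+2+1+1, 2+1+1+1+1 (45 of its 72 elements, about 62% of primes); S_6 (6T16) additionally contains elements of type 5+1, 4+2, 4+1+1, 3+2+1, 2+2+1+1, 2+1+1+1+1 (504 of its 720 elements, about 70% of primes). None of the 33 primes tested shows any such pattern (for each of these groups the chance of that is below 10^-4), which rules them out. Hence G = C_3 x S_3 (6T5), of order 18.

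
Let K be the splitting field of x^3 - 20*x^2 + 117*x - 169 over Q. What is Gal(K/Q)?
C_3 (also written C3)

The polynomial is an irreducible cubic over Q and its discriminant is 8281 = 91^2, a perfect square. For an irreducible cubic, a square discriminant forces the Galois group to be A_3, the cyclic group of order 3.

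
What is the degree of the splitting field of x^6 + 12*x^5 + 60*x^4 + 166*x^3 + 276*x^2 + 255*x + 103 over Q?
72

The degree of the splitting field over Q equals the order of the Galois group, so first determine the group. The polynomial f is an irreducible sextic over Q, so G = Gal(f/Q) is one of the 16 transitive subgroups 6T1, ..., 6T16 of S_6. The discriminant of f is -6604217307, which is not a perfect square, so G is not contained in A_6. The transitive groups of degree 6 not contained in A_6 are: C_6 (6T1, order 6), S_3 (6T2, order 6), D_6 (6T3, order 12), C_3 x S_3 (6T5, order 18), A_4 x C_2 (6T6, order 24), S_4 (6T8, order 24), S_3 x S_3 (6T9, order 36), S_4 x C_2 (6T11, order 48), (S_3 x S_3) : C_2 (6T13, order 72), PGL(2,5) (6T14, order 120), S_6 (6T16, order 720). By Dedekind's theorem, for a prime p not dividing disc(f) the degrees of the irreducible factors of f mod p form the cycle type of an element of G. Factoring f modulo the 28 such primes p <= 127 (skipping 3, 17, 43, which divide the discriminant), each new pattern first appears at: mod 2: f = (x^6 + x + 1), pattern 6; mod 7: f = (x + 1)(x^2 + 4)(x^3 + 4x^2 + 3x + 3), pattern 3+2+1; mod 11: f = (x^2 + 4x + 8)(x^4 + 8x^3 + 9x^2 + 6), pattern 4+2; mod 13: f = (x + 3)(x + 6)(x^2 + 7x + 7)(x^2 + 9x + 10), pattern 2+2+1+1; mod 61: f = (x + 24)(x + 47)(x + 49)(x + 59)(x^2 + 16x + 27), pattern 2+1+1+1+1; mod 97: f = (x + 26)(x + 52)(x + 96)(x^3 + 32x^2 + 8x + 1), pattern 3+1+1+1; mod 113: f = (x^2 + 7x + 109)(x^2 + 8x + 112)(x^2 + 110x + 54), pattern 2+2+2; mod 127: f = (x^3 + 45x^2 + 98x + 91)(x^3 + 94x^2 + 50x + 43), pattern 3+3. No other pattern occurs in this range, so the set of observed cycle types is {6, 3+2+1, 4+2, 2+2+1+1, 2+1+1+1+1, 3+1+1+1, 2+2+2, 3+3}. The candidates containing elements of all these cycle types are (S_3 x S_3) : C_2 (6T13) of order 72, S_6 (6T16) of order 720; the others are excluded. The observed types are precisely the cycle types that occur in (S_3 x S_3) : C_2 (6T13) (apart from the identity). Each of the other remaining candidates has further cycle types, and by the Chebotarev density theorem the matching factorization patterns would occur for a proportion of primes equal to their share of the group: S_6 (6T16) additionally contains elements of type 5+1, 4+1+1 (234 of its 720 elements, about 32% of primes). None of the 28 primes tested shows any such pattern (for each of these groups the chance of that is below 10^-4), which rules them out. Hence G = (S_3 x S_3) : C_2 (6T13), of order 72. The Galois group (S_3 x S_3) : C_2 (6T13) has order 72, so the splitting field has degree 72 over Q.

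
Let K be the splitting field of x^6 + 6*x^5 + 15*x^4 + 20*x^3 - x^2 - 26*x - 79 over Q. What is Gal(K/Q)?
The polynomial f is an irreducible sextic over Q, so G = Gal(f/Q) is one of the 16 transitive subgroups 6T1, ..., 6T16 of S_6. The discriminant of f is 36352603193344 = 6029312^2, a perfect square, so G is contained in A_6. The transitive groups of degree 6 contained in A_6 are: A_4 (6T4, order 12), S_4 (6T7, order 24), (C_3 x C_3) : C_4 (6T10, order 36), PSL(2,5) (6T12, order 60), A_6 (6T15, order 360). By Dedekind's theorem, for a prime p not dividing disc(f) the degrees of the irreducible factors of f mod p form the cycle type of an element of G. Factoring f modulo the 79 such primes p <= 419 (skipping 2, 23, which divide the discriminant), each new pattern first appears at: mod 3: f = (x^3 + x^2 + x + 2)(x^3 + 2x^2 + 1), pattern 3+3; mod 5: f = (x^2 + 2x + 3)(x^4 + 4x^3 + 4x^2 + 2), pattern 4+2; mod 19: f = (x + 10)(x + 11)(x^2 + x + 3)(x^2 + 3x + 5), pattern 2+2+1+1; mod 223: f = (x + 33)(x + 68)(x + 110)(x + 115)(x + 157)(x + 192), pattern 1+1+1+1+1+1. No other pattern occurs in this range, so the set of observed cycle types is {3+3, 4+2, 2+2+1+1, 1+1+1+1+1+1}. The candidates containing elements of all these cycle types are S_4 (6T7) of order 24, (C_3 x C_3) : C_4 (6T10) of order 36, A_6 (6T15) of order 360; the others are excluded. The observed types are precisely the cycle types that occur in S_4 (6T7). Each of the other remaining candidates has further cycle types, and by the Chebotarev density theorem the matching factorization patterns would occur for a proportion of primes equal to their share of the group: (C_3 x C_3) : C_4 (6T10) additionally contains elements of type 3+1+1+1 (4 of its 36 elements, about 11% of primes); A_6 (6T15) additionally contains elements of type 5+1, 3+1+1+1 (184 of its 360 elements, about 51% of primes). None of the 79 primes tested shows any such pattern (for each of these groups the chance of that is below 10^-4), which rules them out. Hence G = S_4 (6T7), of order 24.

S_4 (also written S4+)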